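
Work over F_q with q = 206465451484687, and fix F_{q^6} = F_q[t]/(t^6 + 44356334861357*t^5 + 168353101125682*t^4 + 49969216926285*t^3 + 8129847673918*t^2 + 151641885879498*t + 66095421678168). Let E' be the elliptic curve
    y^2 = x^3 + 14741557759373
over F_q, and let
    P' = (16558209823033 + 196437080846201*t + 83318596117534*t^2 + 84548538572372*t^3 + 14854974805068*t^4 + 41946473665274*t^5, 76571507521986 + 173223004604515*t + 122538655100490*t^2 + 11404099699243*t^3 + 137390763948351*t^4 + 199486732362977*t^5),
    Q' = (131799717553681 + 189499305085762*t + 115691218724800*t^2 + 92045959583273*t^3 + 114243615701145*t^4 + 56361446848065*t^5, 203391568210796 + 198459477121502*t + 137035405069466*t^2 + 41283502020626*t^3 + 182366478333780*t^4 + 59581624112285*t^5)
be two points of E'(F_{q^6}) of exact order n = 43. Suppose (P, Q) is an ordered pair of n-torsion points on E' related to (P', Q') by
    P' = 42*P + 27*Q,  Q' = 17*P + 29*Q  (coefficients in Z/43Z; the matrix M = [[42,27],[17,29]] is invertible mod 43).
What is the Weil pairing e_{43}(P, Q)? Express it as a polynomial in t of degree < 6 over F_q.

152516684987504 + 58799259016757*t + 124831535500839*t^2 + 146413703825786*t^3 + 4833517716338*t^4 + 187624585105888*t^5

e_{43}(aP+bQ,cP+dQ) = e_{43}(P,Q)^(ad-bc); with (a,b,c,d)=(42,27,17,29) this gives the det-43 law.
det(M) mod 43 = 28; its inverse in (Z/43)^* is 20 (check: 28*20 mod 43 = 1).
Build f_{43,P'} and f_{43,Q'} via the 6-bit ladder of 43=101011_2; evaluate at shifted divisors; quotient in F_{206465451484687^6}.
Result: e(P',Q') = 116902181469017 + 183598263966583*t + 190245961988089*t^2 + 39170610721536*t^3 + 131323259955972*t^4 + 140226190634546*t^5.
Thus e_{43}(P,Q) = 152516684987504 + 58799259016757*t + 124831535500839*t^2 + 146413703825786*t^3 + 4833517716338*t^4 + 187624585105888*t^5.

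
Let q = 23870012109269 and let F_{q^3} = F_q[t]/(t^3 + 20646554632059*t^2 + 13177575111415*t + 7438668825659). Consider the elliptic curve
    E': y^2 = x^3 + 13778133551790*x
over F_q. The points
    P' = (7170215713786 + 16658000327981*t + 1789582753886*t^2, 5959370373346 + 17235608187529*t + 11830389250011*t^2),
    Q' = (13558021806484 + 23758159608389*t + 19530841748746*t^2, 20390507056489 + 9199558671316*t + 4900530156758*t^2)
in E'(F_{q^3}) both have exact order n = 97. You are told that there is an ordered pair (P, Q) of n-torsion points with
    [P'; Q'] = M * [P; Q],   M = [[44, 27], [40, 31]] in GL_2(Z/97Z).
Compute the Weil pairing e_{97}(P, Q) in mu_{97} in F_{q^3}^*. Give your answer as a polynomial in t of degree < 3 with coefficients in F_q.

19946797746702 + 11993363179770*t + 21519522855184*t^2

The 97-Weil pairing on E[97] over F_{23870012109269} is alternating-bilinear: e_{97}(P',Q') = e_{97}(P,Q)^det(M).
Inverting 90 mod 97: 83. Thus e_{97}(P,Q) = e(P',Q')^{83}.
Miller loop for e_{97} over F_{23870012109269^3}: bits of 97 = 1100001; 6 double steps + 2 add steps, l/v at each.
The quotient is 12870418496681 + 8789853784872*t + 18791423237925*t^2.
e_{97}(P,Q) = (12870418496681 + 8789853784872*t + 18791423237925*t^2)^{83} = 19946797746702 + 11993363179770*t + 21519522855184*t^2.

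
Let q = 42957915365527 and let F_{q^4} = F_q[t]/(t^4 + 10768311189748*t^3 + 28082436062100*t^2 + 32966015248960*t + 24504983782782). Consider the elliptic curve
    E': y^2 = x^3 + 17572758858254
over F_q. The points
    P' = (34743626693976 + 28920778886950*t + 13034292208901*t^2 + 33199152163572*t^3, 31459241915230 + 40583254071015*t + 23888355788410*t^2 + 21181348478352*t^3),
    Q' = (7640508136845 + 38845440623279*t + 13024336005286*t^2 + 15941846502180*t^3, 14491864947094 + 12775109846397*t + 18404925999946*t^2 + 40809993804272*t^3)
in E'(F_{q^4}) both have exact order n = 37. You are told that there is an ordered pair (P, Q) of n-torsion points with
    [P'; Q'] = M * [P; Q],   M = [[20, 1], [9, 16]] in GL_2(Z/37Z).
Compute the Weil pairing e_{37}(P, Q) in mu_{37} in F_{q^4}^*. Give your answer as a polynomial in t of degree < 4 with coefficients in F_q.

40127371905929 + 11463974202637*t + 37444962776516*t^2 + 36021258550573*t^3

The 37-Weil pairing on E[37] over F_{42957915365527} is alternating-bilinear: e_{37}(P',Q') = e_{37}(P,Q)^det(M).
Inverting 15 mod 37: 5. Thus e_{37}(P,Q) = e(P',Q')^{5}.
n = 37 = (100101)_2 (6 bits, wt 3); accumulate f_{37,P'}(Q'+S)/f_{37,P'}(S) along the 5-step ladder.
f_P(D_Q)/f_Q(D_P) = 27613512272786 + 4010325723580*t + 3760636538207*t^2 + 18244203249756*t^3.
Hence e(P,Q) = 40127371905929 + 11463974202637*t + 37444962776516*t^2 + 36021258550573*t^3 in F_{42957915365527^4}^*.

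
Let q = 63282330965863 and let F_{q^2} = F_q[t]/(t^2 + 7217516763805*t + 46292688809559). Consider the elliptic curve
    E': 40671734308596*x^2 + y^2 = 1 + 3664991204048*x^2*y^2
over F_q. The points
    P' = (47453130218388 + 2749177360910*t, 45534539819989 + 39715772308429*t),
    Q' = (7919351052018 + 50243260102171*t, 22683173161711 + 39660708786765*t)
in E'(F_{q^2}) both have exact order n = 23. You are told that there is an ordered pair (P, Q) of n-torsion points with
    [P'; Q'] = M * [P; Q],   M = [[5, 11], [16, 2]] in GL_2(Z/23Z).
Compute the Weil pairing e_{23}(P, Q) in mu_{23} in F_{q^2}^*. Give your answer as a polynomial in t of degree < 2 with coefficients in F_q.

e_{23} is bilinear + alternating on E[23], so e_{23}(5*P + 11*Q, 16*P + 2*Q) = e_{23}(P,Q)^(5*2-11*16).
det(M) mod 23 = 18; its inverse in (Z/23)^* is 9 (check: 18*9 mod 23 = 1).
Edwards a_E,d_E -> Montgomery A=42927604100482,B=35181667878419 -> Weierstrass 59004822822280,14586828021788 via alpha=49577674896016,beta=9251685776137.
Double-and-add over 10111: 5-1 doublings, 4-1 additions; each step l_{T,T}/v_{2T} or l_{T,P'}/v at Q'+S for random S.
Miller gives e_{23}(P',Q') = 1940431563677 + 29972186985648*t in F_{63282330965863^2}.
Hence e(P,Q) = 39359105730358 + 62438182296125*t in F_{63282330965863^2}^*.

39359105730358 + 62438182296125*t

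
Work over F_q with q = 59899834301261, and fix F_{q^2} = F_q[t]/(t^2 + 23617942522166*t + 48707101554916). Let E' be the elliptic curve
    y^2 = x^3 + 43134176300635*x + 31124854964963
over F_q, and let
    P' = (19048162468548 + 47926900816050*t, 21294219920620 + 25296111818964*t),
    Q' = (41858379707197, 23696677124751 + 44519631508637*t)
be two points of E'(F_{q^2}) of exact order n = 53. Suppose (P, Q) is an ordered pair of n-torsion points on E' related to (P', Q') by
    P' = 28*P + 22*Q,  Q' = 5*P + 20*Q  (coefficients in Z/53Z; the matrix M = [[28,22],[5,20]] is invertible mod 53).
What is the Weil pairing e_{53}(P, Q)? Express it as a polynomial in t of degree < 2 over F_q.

5942790299467 + 7380143755720*t

Since e_{53}(P,P)=e_{53}(Q,Q)=1 and e_{53}(Q,P)=e_{53}(P,Q)^{-1}, expanding e_{53}(28*P + 22*Q,5*P + 20*Q) leaves e(P,Q)^det(M).
28*20 - 22*5 = 450; reduced mod 53: det = 26, inverse 51.
n = 53 = (110101)_2 (6 bits, wt 4); accumulate f_{53,P'}(Q'+S)/f_{53,P'}(S) along the 5-step ladder.
f_P(D_Q)/f_Q(D_P) = 3276226081063 + 2033981513059*t.
(3276226081063 + 2033981513059*t)^{51} mod (59899834301261,f) = 5942790299467 + 7380143755720*t.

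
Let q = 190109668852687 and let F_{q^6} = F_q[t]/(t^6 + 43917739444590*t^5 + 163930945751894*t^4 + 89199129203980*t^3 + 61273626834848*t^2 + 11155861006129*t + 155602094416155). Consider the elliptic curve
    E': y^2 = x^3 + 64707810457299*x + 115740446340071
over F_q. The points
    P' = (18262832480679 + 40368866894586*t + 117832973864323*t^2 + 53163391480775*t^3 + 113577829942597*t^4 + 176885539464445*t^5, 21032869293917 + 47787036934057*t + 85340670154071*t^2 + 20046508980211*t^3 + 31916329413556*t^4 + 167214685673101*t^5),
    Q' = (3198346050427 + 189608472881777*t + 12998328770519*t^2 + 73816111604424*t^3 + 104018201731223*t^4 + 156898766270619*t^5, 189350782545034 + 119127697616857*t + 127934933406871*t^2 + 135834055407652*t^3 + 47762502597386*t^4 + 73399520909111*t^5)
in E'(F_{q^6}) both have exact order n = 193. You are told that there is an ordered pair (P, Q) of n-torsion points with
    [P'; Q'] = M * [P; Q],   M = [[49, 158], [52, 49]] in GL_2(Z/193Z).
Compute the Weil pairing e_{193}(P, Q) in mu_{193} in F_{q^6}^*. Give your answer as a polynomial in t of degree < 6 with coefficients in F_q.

42928670491342 + 94920511671162*t + 119099116891383*t^2 + 123916489098480*t^3 + 120599403845809*t^4 + 24882424260296*t^5

The 193-Weil pairing on E[193] over F_{190109668852687} is alternating-bilinear: e_{193}(P',Q') = e_{193}(P,Q)^det(M).
49*49 - 158*52 = -5815; reduced mod 193: det = 168, inverse 54.
8-bit Miller (11000001) on E'/F_{190109668852687} with a'=64707810457299, b'=115740446340071: accumulate tangent/chord ratios at Q'+S and P'+S'.
The quotient is 77986372937958 + 13687537109525*t + 149116015098607*t^2 + 131809377538448*t^3 + 142133668355393*t^4 + 60079720600274*t^5.
Hence e(P,Q) = 42928670491342 + 94920511671162*t + 119099116891383*t^2 + 123916489098480*t^3 + 120599403845809*t^4 + 24882424260296*t^5 in F_{190109668852687^6}^*.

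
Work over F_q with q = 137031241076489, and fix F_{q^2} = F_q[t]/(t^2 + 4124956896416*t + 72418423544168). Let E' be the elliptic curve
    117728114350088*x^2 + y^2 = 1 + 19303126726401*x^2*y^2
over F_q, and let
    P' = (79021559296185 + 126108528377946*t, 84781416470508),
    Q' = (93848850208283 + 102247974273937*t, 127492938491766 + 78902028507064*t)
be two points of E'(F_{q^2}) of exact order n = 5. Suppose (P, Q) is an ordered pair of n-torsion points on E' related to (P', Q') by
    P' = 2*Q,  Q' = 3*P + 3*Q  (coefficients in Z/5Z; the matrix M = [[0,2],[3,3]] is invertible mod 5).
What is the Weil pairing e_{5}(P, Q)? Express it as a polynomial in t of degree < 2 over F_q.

Since e_{5}(P,P)=e_{5}(Q,Q)=1 and e_{5}(Q,P)=e_{5}(P,Q)^{-1}, expanding e_{5}(2*Q,3*P + 3*Q) leaves e(P,Q)^det(M).
det(M) mod 5 = 4; its inverse in (Z/5)^* is 4 (check: 4*4 mod 5 = 1).
Map (x,y)_Ed via u=(1+y)/(1-y), v=(1+y)/((1-y)x) to Montgomery A=0,B=24195143533986; then to (a',b')=(135569171395081,0).
Double-and-add over 101: 3-1 doublings, 2-1 additions; each step l_{T,T}/v_{2T} or l_{T,P'}/v at Q'+S for random S.
The quotient is 1614804158861 + 1117436749717*t.
Hence e(P,Q) = 26967252384881 + 135913804326772*t in F_{137031241076489^2}^*.

26967252384881 + 135913804326772*t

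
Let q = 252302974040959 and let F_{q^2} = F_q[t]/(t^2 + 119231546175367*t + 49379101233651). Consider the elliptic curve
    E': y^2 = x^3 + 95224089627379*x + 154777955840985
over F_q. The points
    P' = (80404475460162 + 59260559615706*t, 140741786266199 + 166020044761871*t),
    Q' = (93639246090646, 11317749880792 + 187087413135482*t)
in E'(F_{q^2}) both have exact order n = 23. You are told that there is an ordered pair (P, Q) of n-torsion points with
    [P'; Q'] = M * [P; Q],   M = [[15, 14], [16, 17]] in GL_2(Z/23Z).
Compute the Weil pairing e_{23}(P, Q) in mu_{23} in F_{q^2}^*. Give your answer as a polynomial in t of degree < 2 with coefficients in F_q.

179286521882650 + 85800941671039*t

Since e_{23}(P,P)=e_{23}(Q,Q)=1 and e_{23}(Q,P)=e_{23}(P,Q)^{-1}, expanding e_{23}(15*P + 14*Q,16*P + 17*Q) leaves e(P,Q)^det(M).
det(M) mod 23 = 8; its inverse in (Z/23)^* is 3 (check: 8*3 mod 23 = 1).
Run Miller on y^2=x^3+95224089627379*x+154777955840985 over F_{252302974040959}: ladder 10111 (5 bits); e = f_P(D_Q)/f_Q(D_P).
e_{23}(P',Q') = 205246279219889 + 163406407563754*t.
Hence e(P,Q) = 179286521882650 + 85800941671039*t in F_{252302974040959^2}^*.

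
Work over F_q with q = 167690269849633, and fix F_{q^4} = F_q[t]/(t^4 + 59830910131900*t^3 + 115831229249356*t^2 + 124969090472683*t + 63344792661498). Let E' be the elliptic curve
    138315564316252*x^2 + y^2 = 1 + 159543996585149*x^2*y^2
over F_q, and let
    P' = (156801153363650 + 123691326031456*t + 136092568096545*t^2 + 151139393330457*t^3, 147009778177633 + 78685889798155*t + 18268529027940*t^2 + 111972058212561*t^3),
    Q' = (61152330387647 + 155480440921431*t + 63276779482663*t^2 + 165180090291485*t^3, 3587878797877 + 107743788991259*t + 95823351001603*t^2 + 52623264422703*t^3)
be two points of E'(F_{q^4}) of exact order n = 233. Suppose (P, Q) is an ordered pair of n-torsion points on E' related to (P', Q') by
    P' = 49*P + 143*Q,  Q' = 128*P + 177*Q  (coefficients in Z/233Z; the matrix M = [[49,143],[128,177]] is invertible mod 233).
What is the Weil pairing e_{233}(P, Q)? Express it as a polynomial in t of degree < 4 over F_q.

90256240945207 + 127177753998225*t + 93737508028517*t^2 + 159629106833161*t^3

e_{233} is bilinear + alternating on E[233], so e_{233}(49*P + 143*Q, 128*P + 177*Q) = e_{233}(P,Q)^(49*177-143*128).
det(M) mod 233 = 155; its inverse in (Z/233)^* is 230 (check: 155*230 mod 233 = 1).
Edwards a_E,d_E -> Montgomery A=136123574411874,B=32416517707055 -> Weierstrass 11370943315249,93251323487990 via alpha=133488395075050,beta=36615459395184.
Run Miller on y^2=x^3+11370943315249*x+93251323487990 over F_{167690269849633}: ladder 11101001 (8 bits); e = f_P(D_Q)/f_Q(D_P).
f_P(D_Q)/f_Q(D_P) = 79906399036802 + 115054651893641*t + 23943764654168*t^2 + 66746792325836*t^3.
e_{233}(P,Q) = (79906399036802 + 115054651893641*t + 23943764654168*t^2 + 66746792325836*t^3)^{230} = 90256240945207 + 127177753998225*t + 93737508028517*t^2 + 159629106833161*t^3.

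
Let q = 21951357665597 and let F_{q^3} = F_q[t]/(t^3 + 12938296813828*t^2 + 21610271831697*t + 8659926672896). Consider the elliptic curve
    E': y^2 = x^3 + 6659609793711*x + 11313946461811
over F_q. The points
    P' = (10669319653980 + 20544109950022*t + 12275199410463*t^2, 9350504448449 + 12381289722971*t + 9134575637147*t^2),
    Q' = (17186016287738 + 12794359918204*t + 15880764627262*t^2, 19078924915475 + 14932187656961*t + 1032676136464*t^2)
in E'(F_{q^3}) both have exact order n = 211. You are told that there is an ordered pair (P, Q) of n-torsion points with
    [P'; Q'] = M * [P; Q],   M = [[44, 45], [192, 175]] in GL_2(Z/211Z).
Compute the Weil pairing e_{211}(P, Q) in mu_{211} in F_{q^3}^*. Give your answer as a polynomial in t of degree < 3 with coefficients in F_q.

3677750247545 + 15337361635556*t + 9486452259357*t^2

Alternating bilinearity on E[211] (values in mu_{211} in F_{21951357665597^3}) gives e(P',Q') = e(P,Q)^det(M).
Hence e(P,Q) = e(P',Q')^{200} where 200 = 115^{-1} mod 211.
n = 211 = (11010011)_2 (8 bits, wt 5); accumulate f_{211,P'}(Q'+S)/f_{211,P'}(S) along the 7-step ladder.
f_P(D_Q)/f_Q(D_P) = 20390251599379 + 7435237358512*t + 9343668771109*t^2.
(20390251599379 + 7435237358512*t + 9343668771109*t^2)^{200} mod (21951357665597,f) = 3677750247545 + 15337361635556*t + 9486452259357*t^2.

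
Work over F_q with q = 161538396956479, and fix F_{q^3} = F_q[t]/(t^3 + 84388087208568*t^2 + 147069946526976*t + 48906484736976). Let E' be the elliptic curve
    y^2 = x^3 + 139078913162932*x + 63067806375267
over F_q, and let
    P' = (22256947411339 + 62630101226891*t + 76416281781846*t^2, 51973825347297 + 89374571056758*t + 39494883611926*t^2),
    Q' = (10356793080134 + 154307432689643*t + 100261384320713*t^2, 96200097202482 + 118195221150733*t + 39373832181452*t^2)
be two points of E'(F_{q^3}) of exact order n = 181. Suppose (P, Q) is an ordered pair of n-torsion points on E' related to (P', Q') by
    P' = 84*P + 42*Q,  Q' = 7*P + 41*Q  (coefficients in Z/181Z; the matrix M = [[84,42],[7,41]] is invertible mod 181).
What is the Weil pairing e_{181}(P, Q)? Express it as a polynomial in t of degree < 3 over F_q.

Alternating bilinearity on E[181] (values in mu_{181} in F_{161538396956479^3}) gives e(P',Q') = e(P,Q)^det(M).
Hence e(P,Q) = e(P',Q')^{62} where 62 = 73^{-1} mod 181.
Run Miller on y^2=x^3+139078913162932*x+63067806375267 over F_{161538396956479}: ladder 10110101 (8 bits); e = f_P(D_Q)/f_Q(D_P).
Miller gives e_{181}(P',Q') = 95848986568599 + 68093796909588*t + 1974726518115*t^2 in F_{161538396956479^3}.
Hence e(P,Q) = 77299599124671 + 31347088552743*t + 103858228886763*t^2 in F_{161538396956479^3}^*.

77299599124671 + 31347088552743*t + 103858228886763*t^2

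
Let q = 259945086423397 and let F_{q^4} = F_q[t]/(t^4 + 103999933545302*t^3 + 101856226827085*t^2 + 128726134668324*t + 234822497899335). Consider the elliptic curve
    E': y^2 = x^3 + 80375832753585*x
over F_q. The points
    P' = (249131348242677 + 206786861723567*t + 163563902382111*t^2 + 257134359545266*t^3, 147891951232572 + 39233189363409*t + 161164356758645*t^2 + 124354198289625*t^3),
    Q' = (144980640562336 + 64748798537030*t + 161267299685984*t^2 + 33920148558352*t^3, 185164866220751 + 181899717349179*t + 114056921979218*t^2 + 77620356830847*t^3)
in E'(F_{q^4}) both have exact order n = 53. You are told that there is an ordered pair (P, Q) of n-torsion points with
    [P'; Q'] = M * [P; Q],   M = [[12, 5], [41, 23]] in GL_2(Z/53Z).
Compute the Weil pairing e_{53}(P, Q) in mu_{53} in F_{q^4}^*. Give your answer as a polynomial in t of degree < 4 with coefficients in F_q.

e_{53} is bilinear + alternating on E[53], so e_{53}(12*P + 5*Q, 41*P + 23*Q) = e_{53}(P,Q)^(12*23-5*41).
12*23 - 5*41 = 71; reduced mod 53: det = 18, inverse 3.
Run Miller on y^2=x^3+80375832753585*x over F_{259945086423397}: ladder 110101 (6 bits); e = f_P(D_Q)/f_Q(D_P).
Miller gives e_{53}(P',Q') = 242031223122919 + 68705439255500*t + 5098670630653*t^2 + 74202933803793*t^3 in F_{259945086423397^4}.
Finally e_{53}(P,Q) = 44163937077052 + 253377839499195*t + 165824056913449*t^2 + 66758522969095*t^3.

44163937077052 + 253377839499195*t + 165824056913449*t^2 + 66758522969095*t^3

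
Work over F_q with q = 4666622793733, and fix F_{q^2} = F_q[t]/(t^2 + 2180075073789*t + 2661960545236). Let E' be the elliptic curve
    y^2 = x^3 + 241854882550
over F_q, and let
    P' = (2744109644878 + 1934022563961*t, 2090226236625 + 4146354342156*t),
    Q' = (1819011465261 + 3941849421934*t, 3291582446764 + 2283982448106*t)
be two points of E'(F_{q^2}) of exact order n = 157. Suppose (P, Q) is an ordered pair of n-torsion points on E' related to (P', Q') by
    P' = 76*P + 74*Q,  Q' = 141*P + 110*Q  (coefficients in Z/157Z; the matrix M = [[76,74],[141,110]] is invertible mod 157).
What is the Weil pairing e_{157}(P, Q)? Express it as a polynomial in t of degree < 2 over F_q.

2287839716097 + 2232021669875*t

The 157-Weil pairing on E[157] over F_{4666622793733} is alternating-bilinear: e_{157}(P',Q') = e_{157}(P,Q)^det(M).
det M = 76*110 - 74*141 = -2074 = 124 (mod 157); 124^{-1} = 19 (mod 157).
Double-and-add over 10011101: 8-1 doublings, 5-1 additions; each step l_{T,T}/v_{2T} or l_{T,P'}/v at Q'+S for random S.
e_{157}(P',Q') = 4006359033902 + 4319639518523*t.
e_{157}(P,Q) = (4006359033902 + 4319639518523*t)^{19} = 2287839716097 + 2232021669875*t.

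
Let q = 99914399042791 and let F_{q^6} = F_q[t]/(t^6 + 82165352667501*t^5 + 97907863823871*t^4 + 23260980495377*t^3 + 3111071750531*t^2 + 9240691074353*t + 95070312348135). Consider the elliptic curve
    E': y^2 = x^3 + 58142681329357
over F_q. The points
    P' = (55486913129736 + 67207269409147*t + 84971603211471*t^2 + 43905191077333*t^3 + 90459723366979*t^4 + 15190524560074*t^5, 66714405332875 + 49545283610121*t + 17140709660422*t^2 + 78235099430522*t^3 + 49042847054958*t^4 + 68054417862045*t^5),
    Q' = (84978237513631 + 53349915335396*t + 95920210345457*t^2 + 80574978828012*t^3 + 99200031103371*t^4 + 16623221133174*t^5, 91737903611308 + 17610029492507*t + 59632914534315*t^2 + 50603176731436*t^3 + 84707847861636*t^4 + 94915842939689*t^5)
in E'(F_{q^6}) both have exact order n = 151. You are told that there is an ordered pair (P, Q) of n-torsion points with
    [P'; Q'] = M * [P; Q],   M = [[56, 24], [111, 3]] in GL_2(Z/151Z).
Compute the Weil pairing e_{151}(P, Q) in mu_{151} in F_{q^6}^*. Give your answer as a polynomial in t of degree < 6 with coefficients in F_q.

e_{151} is bilinear + alternating on E[151], so e_{151}(56*P + 24*Q, 111*P + 3*Q) = e_{151}(P,Q)^(56*3-24*111).
56*3 - 24*111 = -2496; reduced mod 151: det = 71, inverse 134.
8-bit Miller (10010111) on E'/F_{99914399042791} with a'=0, b'=58142681329357: accumulate tangent/chord ratios at Q'+S and P'+S'.
e_{151}(P',Q') = 47137564156525 + 4106700283296*t + 72484437838406*t^2 + 75188554652150*t^3 + 21655775978615*t^4 + 94025590506751*t^5.
Raise to 134: e(P,Q) = 17245300162223 + 33793530152190*t + 74217327359380*t^2 + 46932236452442*t^3 + 79697082870207*t^4 + 92901975341488*t^5 in mu_{151}.

17245300162223 + 33793530152190*t + 74217327359380*t^2 + 46932236452442*t^3 + 79697082870207*t^4 + 92901975341488*t^5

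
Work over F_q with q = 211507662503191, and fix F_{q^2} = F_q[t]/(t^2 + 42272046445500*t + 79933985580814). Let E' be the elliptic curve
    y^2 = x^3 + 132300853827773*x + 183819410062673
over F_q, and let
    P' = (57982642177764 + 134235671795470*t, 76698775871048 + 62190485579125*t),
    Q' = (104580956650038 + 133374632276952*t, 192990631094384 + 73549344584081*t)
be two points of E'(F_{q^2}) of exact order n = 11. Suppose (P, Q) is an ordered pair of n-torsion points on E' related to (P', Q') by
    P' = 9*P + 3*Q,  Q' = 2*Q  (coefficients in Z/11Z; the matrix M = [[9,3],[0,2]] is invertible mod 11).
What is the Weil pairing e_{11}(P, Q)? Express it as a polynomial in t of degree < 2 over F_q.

98691459664461 + 197370221983353*t

e_{11} is bilinear + alternating on E[11], so e_{11}(9*P + 3*Q, 2*Q) = e_{11}(P,Q)^(9*2-3*0).
9*2 - 3*0 = 18; reduced mod 11: det = 7, inverse 8.
Build f_{11,P'} and f_{11,Q'} via the 4-bit ladder of 11=1011_2; evaluate at shifted divisors; quotient in F_{211507662503191^2}.
The quotient is 143270498411170 + 54424897727974*t.
Raise to 8: e(P,Q) = 98691459664461 + 197370221983353*t in mu_{11}.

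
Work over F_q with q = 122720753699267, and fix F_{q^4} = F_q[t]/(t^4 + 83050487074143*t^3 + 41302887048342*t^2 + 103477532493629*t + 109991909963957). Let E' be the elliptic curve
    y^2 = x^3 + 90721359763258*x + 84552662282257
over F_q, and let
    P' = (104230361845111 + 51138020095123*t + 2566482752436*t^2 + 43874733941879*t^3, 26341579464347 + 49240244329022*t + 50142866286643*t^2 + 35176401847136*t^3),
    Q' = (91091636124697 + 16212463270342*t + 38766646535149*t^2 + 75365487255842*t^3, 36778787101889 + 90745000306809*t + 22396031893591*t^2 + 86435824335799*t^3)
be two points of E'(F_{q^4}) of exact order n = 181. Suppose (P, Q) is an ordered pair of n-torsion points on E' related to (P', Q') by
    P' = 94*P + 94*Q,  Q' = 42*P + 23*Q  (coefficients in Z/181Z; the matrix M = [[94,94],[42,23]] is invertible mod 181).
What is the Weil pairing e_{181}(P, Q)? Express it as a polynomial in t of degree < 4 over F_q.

67049502907093 + 106456987378779*t + 27491107469227*t^2 + 1094198643064*t^3

Alternating bilinearity on E[181] (values in mu_{181} in F_{122720753699267^4}) gives e(P',Q') = e(P,Q)^det(M).
So e_{181}(P,Q) = e_{181}(P',Q')^{83}, since 24*83 = 1 mod 181.
Build f_{181,P'} and f_{181,Q'} via the 8-bit ladder of 181=10110101_2; evaluate at shifted divisors; quotient in F_{122720753699267^4}.
e_{181}(P',Q') = 82733192034449 + 92156478513743*t + 120159121435427*t^2 + 96375018309358*t^3.
e_{181}(P,Q) = (82733192034449 + 92156478513743*t + 120159121435427*t^2 + 96375018309358*t^3)^{83} = 67049502907093 + 106456987378779*t + 27491107469227*t^2 + 1094198643064*t^3.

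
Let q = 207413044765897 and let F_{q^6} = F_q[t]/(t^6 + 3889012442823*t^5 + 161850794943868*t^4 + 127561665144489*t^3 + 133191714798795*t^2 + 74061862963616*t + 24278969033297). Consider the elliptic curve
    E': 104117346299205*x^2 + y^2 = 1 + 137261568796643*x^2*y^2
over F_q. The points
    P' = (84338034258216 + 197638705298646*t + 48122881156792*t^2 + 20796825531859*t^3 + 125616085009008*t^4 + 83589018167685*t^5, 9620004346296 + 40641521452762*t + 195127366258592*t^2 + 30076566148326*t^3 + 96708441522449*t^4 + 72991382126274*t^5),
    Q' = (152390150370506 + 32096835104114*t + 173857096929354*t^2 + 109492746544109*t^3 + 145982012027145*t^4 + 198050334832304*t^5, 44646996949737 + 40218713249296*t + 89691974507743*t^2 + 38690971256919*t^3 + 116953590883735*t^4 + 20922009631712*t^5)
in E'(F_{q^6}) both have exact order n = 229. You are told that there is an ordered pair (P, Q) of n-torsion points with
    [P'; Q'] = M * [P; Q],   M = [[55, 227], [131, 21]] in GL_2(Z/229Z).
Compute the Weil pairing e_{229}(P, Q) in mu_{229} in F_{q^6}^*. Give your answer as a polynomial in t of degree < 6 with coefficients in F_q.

57315053344623 + 24747388071115*t + 22629588698282*t^2 + 10019312284500*t^3 + 98661220477278*t^4 + 136221888296138*t^5

e_{229}(aP+bQ,cP+dQ) = e_{229}(P,Q)^(ad-bc); with (a,b,c,d)=(55,227,131,21) this gives the det-229 law.
55*21 - 227*131 = -28582; reduced mod 229: det = 43, inverse 16.
Edwards a_E,d_E -> Montgomery A=24224363790428,B=48868248434728 -> Weierstrass 144683532336082,67843085380365 via alpha=178505182359906,beta=95420466758589.
8-bit Miller (11100101) on E'/F_{207413044765897} with a'=144683532336082, b'=67843085380365: accumulate tangent/chord ratios at Q'+S and P'+S'.
The quotient is 68264509518458 + 4683491507200*t + 148757458757233*t^2 + 127237156272408*t^3 + 169154098372935*t^4 + 107346073263951*t^5.
Hence e(P,Q) = 57315053344623 + 24747388071115*t + 22629588698282*t^2 + 10019312284500*t^3 + 98661220477278*t^4 + 136221888296138*t^5 in F_{207413044765897^6}^*.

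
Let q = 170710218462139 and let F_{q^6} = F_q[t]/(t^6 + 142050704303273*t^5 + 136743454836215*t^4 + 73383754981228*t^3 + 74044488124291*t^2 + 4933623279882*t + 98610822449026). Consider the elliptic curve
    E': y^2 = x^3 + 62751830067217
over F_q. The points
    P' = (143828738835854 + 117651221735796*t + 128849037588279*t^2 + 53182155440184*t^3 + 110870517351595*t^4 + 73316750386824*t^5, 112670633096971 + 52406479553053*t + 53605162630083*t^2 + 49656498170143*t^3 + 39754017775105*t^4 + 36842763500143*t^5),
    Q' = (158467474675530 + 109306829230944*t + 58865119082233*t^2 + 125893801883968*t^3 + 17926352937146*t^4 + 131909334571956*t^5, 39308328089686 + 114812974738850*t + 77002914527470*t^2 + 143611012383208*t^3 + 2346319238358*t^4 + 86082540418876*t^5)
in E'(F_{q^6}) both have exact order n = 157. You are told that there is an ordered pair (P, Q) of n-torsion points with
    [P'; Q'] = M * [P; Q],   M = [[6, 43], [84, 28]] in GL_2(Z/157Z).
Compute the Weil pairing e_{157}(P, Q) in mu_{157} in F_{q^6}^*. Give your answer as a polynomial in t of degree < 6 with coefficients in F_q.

Under M = [[6,43],[84,28]] in GL_2(Z/157), e_{157}(P',Q') = e_{157}(P,Q)^(6*28-43*84 mod 157).
det M = 6*28 - 43*84 = -3444 = 10 (mod 157); 10^{-1} = 110 (mod 157).
Double-and-add over 10011101: 8-1 doublings, 5-1 additions; each step l_{T,T}/v_{2T} or l_{T,P'}/v at Q'+S for random S.
The quotient is 15853917443021 + 66167325053669*t + 35649094965996*t^2 + 79635462172847*t^3 + 118843721681482*t^4 + 79765434704985*t^5.
e_{157}(P,Q) = (15853917443021 + 66167325053669*t + 35649094965996*t^2 + 79635462172847*t^3 + 118843721681482*t^4 + 79765434704985*t^5)^{110} = 88955621408798 + 152020960848619*t + 50454291136810*t^2 + 1718620841916*t^3 + 157753720422695*t^4 + 73373011192830*t^5.

88955621408798 + 152020960848619*t + 50454291136810*t^2 + 1718620841916*t^3 + 157753720422695*t^4 + 73373011192830*t^5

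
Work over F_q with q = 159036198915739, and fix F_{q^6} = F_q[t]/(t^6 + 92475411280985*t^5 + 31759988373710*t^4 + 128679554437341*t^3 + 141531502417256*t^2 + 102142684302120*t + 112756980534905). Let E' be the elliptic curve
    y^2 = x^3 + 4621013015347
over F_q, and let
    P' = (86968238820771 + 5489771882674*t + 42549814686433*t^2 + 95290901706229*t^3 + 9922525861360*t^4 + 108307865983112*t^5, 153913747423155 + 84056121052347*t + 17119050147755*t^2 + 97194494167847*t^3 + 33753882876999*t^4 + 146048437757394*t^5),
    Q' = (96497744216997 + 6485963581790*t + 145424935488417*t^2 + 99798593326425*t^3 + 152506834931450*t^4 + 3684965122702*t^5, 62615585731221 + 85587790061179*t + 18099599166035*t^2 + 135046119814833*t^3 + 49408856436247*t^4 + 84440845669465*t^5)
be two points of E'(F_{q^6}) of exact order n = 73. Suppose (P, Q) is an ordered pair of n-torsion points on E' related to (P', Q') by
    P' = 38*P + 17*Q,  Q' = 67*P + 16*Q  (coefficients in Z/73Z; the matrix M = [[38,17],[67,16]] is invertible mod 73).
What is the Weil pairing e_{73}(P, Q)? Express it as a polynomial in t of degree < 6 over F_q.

11046014529744 + 34883563711385*t + 76385307606648*t^2 + 17102563540255*t^3 + 44753833603833*t^4 + 66827031972355*t^5

The 73-Weil pairing on E[73] over F_{159036198915739} is alternating-bilinear: e_{73}(P',Q') = e_{73}(P,Q)^det(M).
38*16 - 17*67 = -531; reduced mod 73: det = 53, inverse 62.
Run Miller on y^2=x^3+4621013015347 over F_{159036198915739}: ladder 1001001 (7 bits); e = f_P(D_Q)/f_Q(D_P).
So e_{73}(P',Q') = 26380943365421 + 79361718996482*t + 87690973997067*t^2 + 112035522154475*t^3 + 145580727370019*t^4 + 124743479777539*t^5.
(26380943365421 + 79361718996482*t + 87690973997067*t^2 + 112035522154475*t^3 + 145580727370019*t^4 + 124743479777539*t^5)^{62} mod (159036198915739,f) = 11046014529744 + 34883563711385*t + 76385307606648*t^2 + 17102563540255*t^3 + 44753833603833*t^4 + 66827031972355*t^5.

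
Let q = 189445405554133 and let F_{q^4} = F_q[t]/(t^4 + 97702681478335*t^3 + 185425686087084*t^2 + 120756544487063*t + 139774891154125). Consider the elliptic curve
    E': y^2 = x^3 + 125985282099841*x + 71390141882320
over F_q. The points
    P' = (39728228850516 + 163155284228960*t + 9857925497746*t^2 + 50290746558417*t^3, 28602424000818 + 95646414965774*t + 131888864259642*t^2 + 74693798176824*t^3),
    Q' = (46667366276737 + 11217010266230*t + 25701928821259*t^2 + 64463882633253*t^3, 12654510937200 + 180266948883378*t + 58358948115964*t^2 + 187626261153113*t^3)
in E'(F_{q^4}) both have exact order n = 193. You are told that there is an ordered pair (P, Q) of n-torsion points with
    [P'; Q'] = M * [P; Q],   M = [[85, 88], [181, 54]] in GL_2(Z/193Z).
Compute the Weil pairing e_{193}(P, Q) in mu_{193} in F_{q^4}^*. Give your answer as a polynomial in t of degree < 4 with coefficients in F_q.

22613894149303 + 77897159431853*t + 26517931138423*t^2 + 137364502381256*t^3

e_{193}(aP+bQ,cP+dQ) = e_{193}(P,Q)^(ad-bc); with (a,b,c,d)=(85,88,181,54) this gives the det-193 law.
So e_{193}(P,Q) = e_{193}(P',Q')^{130}, since 49*130 = 1 mod 193.
Build f_{193,P'} and f_{193,Q'} via the 8-bit ladder of 193=11000001_2; evaluate at shifted divisors; quotient in F_{189445405554133^4}.
Result: e(P',Q') = 75271904068537 + 177218073417976*t + 179173984737583*t^2 + 27377711365849*t^3.
(75271904068537 + 177218073417976*t + 179173984737583*t^2 + 27377711365849*t^3)^{130} mod (189445405554133,f) = 22613894149303 + 77897159431853*t + 26517931138423*t^2 + 137364502381256*t^3.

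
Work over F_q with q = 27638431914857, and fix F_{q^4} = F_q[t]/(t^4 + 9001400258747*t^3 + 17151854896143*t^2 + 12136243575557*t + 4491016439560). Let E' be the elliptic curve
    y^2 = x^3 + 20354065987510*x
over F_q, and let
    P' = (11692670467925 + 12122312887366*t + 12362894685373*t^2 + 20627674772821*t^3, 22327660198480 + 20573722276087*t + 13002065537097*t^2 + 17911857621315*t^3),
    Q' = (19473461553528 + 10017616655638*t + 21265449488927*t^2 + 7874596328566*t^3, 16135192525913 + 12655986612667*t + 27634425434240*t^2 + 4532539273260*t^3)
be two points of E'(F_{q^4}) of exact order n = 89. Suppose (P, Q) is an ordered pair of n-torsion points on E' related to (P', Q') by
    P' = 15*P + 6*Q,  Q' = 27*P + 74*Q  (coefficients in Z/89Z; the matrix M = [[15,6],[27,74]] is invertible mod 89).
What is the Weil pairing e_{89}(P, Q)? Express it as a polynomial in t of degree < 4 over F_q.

e_{89}(aP+bQ,cP+dQ) = e_{89}(P,Q)^(ad-bc); with (a,b,c,d)=(15,6,27,74) this gives the det-89 law.
15*74 - 6*27 = 948; reduced mod 89: det = 58, inverse 66.
Double-and-add over 1011001: 7-1 doublings, 4-1 additions; each step l_{T,T}/v_{2T} or l_{T,P'}/v at Q'+S for random S.
So e_{89}(P',Q') = 17432920435183 + 15103016556733*t + 5697259738632*t^2 + 13779690318227*t^3.
Hence e(P,Q) = 6224881828834 + 19452490859284*t + 20539033526567*t^2 + 14189958229165*t^3 in F_{27638431914857^4}^*.

6224881828834 + 19452490859284*t + 20539033526567*t^2 + 14189958229165*t^3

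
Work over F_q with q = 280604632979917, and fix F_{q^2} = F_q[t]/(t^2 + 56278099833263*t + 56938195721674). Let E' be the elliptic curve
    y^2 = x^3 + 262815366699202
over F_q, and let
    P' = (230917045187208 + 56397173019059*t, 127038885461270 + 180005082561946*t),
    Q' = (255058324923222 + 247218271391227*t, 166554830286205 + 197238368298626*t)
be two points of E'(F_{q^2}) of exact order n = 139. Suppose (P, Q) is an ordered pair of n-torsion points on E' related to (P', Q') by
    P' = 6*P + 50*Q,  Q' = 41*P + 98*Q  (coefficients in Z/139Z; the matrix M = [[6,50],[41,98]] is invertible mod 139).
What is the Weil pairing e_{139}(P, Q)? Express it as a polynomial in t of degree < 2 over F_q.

e_{139}(aP+bQ,cP+dQ) = e_{139}(P,Q)^(ad-bc); with (a,b,c,d)=(6,50,41,98) this gives the det-139 law.
Inverting 67 mod 139: 83. Thus e_{139}(P,Q) = e(P',Q')^{83}.
Double-and-add over 10001011: 8-1 doublings, 4-1 additions; each step l_{T,T}/v_{2T} or l_{T,P'}/v at Q'+S for random S.
So e_{139}(P',Q') = 234573169811420 + 49208538827319*t.
Finally e_{139}(P,Q) = 213118084334172 + 197832375246548*t.

213118084334172 + 197832375246548*t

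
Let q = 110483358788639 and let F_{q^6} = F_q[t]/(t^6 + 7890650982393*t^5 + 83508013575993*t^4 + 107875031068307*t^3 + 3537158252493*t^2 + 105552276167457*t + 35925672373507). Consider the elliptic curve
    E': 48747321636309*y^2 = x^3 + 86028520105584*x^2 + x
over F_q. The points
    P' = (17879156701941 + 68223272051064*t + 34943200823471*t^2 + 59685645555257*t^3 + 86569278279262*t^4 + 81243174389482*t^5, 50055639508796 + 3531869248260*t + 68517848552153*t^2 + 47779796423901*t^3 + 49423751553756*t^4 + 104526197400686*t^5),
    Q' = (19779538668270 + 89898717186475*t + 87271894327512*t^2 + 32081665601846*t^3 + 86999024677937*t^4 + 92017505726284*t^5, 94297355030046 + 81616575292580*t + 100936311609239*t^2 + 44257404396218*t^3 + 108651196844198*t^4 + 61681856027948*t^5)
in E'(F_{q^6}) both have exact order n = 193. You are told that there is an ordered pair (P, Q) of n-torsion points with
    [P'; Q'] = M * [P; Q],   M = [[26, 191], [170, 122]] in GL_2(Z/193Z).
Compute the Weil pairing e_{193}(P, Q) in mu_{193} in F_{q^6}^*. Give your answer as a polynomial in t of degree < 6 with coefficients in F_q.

Under M = [[26,191],[170,122]] in GL_2(Z/193), e_{193}(P',Q') = e_{193}(P,Q)^(26*122-191*170 mod 193).
det M = 26*122 - 191*170 = -29298 = 38 (mod 193); 38^{-1} = 127 (mod 193).
(x,y)|->(47121507358534x+95443195708358,47121507358534y) sends E' to y^2=x^3+84816935962400*x+79371256580227.
n = 193 = (11000001)_2 (8 bits, wt 3); accumulate f_{193,P'}(Q'+S)/f_{193,P'}(S) along the 7-step ladder.
Result: e(P',Q') = 101474070978168 + 21538461643365*t + 38203032341703*t^2 + 51498258066958*t^3 + 51267950190432*t^4 + 58179026503544*t^5.
Raise to 127: e(P,Q) = 109222059976570 + 104035880372875*t + 56939208189160*t^2 + 19873825246325*t^3 + 87475788860362*t^4 + 48140696515532*t^5 in mu_{193}.

109222059976570 + 104035880372875*t + 56939208189160*t^2 + 19873825246325*t^3 + 87475788860362*t^4 + 48140696515532*t^5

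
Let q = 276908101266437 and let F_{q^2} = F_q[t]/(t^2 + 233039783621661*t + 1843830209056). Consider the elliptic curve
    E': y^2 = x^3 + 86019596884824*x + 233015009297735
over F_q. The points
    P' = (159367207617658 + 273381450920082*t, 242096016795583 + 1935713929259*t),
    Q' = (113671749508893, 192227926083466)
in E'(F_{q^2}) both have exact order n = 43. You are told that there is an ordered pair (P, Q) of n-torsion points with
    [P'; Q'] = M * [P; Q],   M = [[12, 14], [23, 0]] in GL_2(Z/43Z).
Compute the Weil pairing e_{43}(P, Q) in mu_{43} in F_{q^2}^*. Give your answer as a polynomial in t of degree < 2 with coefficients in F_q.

Under M = [[12,14],[23,0]] in GL_2(Z/43), e_{43}(P',Q') = e_{43}(P,Q)^(12*0-14*23 mod 43).
det M = 12*0 - 14*23 = -322 = 22 (mod 43); 22^{-1} = 2 (mod 43).
Build f_{43,P'} and f_{43,Q'} via the 6-bit ladder of 43=101011_2; evaluate at shifted divisors; quotient in F_{276908101266437^2}.
f_P(D_Q)/f_Q(D_P) = 87687599284031 + 243840383603789*t.
Raise to 2: e(P,Q) = 212456929187286 + 198518201871132*t in mu_{43}.

212456929187286 + 198518201871132*t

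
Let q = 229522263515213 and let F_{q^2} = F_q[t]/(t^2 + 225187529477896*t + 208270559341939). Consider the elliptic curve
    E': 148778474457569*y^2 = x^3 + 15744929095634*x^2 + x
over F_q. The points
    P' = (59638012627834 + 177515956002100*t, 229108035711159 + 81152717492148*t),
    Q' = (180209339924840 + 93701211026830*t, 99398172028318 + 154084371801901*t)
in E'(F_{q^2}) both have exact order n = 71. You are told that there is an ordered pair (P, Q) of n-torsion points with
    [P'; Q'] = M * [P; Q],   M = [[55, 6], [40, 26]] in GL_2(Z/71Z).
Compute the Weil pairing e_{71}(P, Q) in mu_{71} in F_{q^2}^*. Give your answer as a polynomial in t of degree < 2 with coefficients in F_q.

62788283401367 + 52489729643347*t

Under M = [[55,6],[40,26]] in GL_2(Z/71), e_{71}(P',Q') = e_{71}(P,Q)^(55*26-6*40 mod 71).
Inverting 54 mod 71: 25. Thus e_{71}(P,Q) = e(P',Q')^{25}.
Undo Montgomery via alpha=139096511921780, beta=82762368782621: (a',b')=(54369796453440,31192638522106) over F_{229522263515213}.
Double-and-add over 1000111: 7-1 doublings, 4-1 additions; each step l_{T,T}/v_{2T} or l_{T,P'}/v at Q'+S for random S.
e_{71}(P',Q') = 131902002724486 + 96997863519543*t.
(131902002724486 + 96997863519543*t)^{25} mod (229522263515213,f) = 62788283401367 + 52489729643347*t.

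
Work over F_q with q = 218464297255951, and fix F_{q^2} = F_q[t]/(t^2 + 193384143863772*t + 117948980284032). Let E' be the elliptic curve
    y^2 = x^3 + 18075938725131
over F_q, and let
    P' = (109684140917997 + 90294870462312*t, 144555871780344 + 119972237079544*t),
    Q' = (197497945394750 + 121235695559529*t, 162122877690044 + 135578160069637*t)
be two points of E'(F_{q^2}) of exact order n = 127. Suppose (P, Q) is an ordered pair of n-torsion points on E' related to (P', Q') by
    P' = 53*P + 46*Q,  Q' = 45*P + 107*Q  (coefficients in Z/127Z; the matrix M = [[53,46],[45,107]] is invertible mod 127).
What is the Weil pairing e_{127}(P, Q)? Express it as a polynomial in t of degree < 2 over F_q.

66339442107683 + 77347751807112*t

Alternating bilinearity on E[127] (values in mu_{127} in F_{218464297255951^2}) gives e(P',Q') = e(P,Q)^det(M).
Inverting 45 mod 127: 48. Thus e_{127}(P,Q) = e(P',Q')^{48}.
Build f_{127,P'} and f_{127,Q'} via the 7-bit ladder of 127=1111111_2; evaluate at shifted divisors; quotient in F_{218464297255951^2}.
The quotient is 181517953205213 + 14418213291470*t.
Raise to 48: e(P,Q) = 66339442107683 + 77347751807112*t in mu_{127}.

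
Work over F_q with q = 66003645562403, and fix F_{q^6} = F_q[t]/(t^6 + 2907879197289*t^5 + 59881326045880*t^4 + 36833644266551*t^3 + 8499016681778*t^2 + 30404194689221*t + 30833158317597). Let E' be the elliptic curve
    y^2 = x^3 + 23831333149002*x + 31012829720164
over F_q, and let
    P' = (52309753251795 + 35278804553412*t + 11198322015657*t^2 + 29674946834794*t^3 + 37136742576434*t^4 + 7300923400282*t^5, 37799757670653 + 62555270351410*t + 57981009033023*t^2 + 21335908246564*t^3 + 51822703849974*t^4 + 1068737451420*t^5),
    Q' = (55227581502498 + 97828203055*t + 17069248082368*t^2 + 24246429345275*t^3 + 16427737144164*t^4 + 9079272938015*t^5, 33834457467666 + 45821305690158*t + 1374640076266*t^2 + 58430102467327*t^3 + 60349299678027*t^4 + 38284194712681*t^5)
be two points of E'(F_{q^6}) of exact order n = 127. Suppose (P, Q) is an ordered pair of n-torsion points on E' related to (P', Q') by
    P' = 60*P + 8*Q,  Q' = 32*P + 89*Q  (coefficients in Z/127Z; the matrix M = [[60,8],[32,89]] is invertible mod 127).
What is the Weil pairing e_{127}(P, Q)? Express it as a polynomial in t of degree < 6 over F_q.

Since e_{127}(P,P)=e_{127}(Q,Q)=1 and e_{127}(Q,P)=e_{127}(P,Q)^{-1}, expanding e_{127}(60*P + 8*Q,32*P + 89*Q) leaves e(P,Q)^det(M).
60*89 - 8*32 = 5084; reduced mod 127: det = 4, inverse 32.
Miller loop for e_{127} over F_{66003645562403^6}: bits of 127 = 1111111; 6 double steps + 6 add steps, l/v at each.
Miller gives e_{127}(P',Q') = 61811290429478 + 15563507639426*t + 19934260833460*t^2 + 4956692215694*t^3 + 35384266147484*t^4 + 2239002944644*t^5 in F_{66003645562403^6}.
(61811290429478 + 15563507639426*t + 19934260833460*t^2 + 4956692215694*t^3 + 35384266147484*t^4 + 2239002944644*t^5)^{32} mod (66003645562403,f) = 26040251107724 + 1463467699200*t + 19791079102540*t^2 + 64218693297817*t^3 + 13664196235998*t^4 + 51339071180448*t^5.

26040251107724 + 1463467699200*t + 19791079102540*t^2 + 64218693297817*t^3 + 13664196235998*t^4 + 51339071180448*t^5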